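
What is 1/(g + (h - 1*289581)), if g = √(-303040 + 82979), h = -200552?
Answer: -490133/240230577750 - I*√220061/240230577750 ≈ -2.0403e-6 - 1.9527e-9*I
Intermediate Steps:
g = I*√220061 (g = √(-220061) = I*√220061 ≈ 469.11*I)
1/(g + (h - 1*289581)) = 1/(I*√220061 + (-200552 - 1*289581)) = 1/(I*√220061 + (-200552 - 289581)) = 1/(I*√220061 - 490133) = 1/(-490133 + I*√220061)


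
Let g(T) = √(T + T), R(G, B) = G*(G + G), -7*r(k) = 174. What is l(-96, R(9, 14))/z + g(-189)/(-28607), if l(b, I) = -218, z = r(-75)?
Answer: 763/87 - 3*I*√42/28607 ≈ 8.7701 - 0.00067963*I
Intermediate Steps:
r(k) = -174/7 (r(k) = -⅐*174 = -174/7)
R(G, B) = 2*G² (R(G, B) = G*(2*G) = 2*G²)
z = -174/7 ≈ -24.857
g(T) = √2*√T (g(T) = √(2*T) = √2*√T)
l(-96, R(9, 14))/z + g(-189)/(-28607) = -218/(-174/7) + (√2*√(-189))/(-28607) = -218*(-7/174) + (√2*(3*I*√21))*(-1/28607) = 763/87 + (3*I*√42)*(-1/28607) = 763/87 - 3*I*√42/28607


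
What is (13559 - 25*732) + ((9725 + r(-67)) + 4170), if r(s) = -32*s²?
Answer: -134494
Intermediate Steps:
(13559 - 25*732) + ((9725 + r(-67)) + 4170) = (13559 - 25*732) + ((9725 - 32*(-67)²) + 4170) = (13559 - 18300) + ((9725 - 32*4489) + 4170) = -4741 + ((9725 - 143648) + 4170) = -4741 + (-133923 + 4170) = -4741 - 129753 = -134494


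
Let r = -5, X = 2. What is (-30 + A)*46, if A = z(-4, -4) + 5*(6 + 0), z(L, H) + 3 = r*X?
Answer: -598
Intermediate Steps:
z(L, H) = -13 (z(L, H) = -3 - 5*2 = -3 - 10 = -13)
A = 17 (A = -13 + 5*(6 + 0) = -13 + 5*6 = -13 + 30 = 17)
(-30 + A)*46 = (-30 + 17)*46 = -13*46 = -598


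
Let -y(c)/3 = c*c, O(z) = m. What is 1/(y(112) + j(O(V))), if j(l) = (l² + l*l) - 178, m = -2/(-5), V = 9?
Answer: -25/945242 ≈ -2.6448e-5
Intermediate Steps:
m = ⅖ (m = -2*(-⅕) = ⅖ ≈ 0.40000)
O(z) = ⅖
y(c) = -3*c² (y(c) = -3*c*c = -3*c²)
j(l) = -178 + 2*l² (j(l) = (l² + l²) - 178 = 2*l² - 178 = -178 + 2*l²)
1/(y(112) + j(O(V))) = 1/(-3*112² + (-178 + 2*(⅖)²)) = 1/(-3*12544 + (-178 + 2*(4/25))) = 1/(-37632 + (-178 + 8/25)) = 1/(-37632 - 4442/25) = 1/(-945242/25) = -25/945242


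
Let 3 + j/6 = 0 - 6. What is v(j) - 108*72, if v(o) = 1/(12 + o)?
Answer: -326593/42 ≈ -7776.0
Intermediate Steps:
j = -54 (j = -18 + 6*(0 - 6) = -18 + 6*(-6) = -18 - 36 = -54)
v(j) - 108*72 = 1/(12 - 54) - 108*72 = 1/(-42) - 7776 = -1/42 - 7776 = -326593/42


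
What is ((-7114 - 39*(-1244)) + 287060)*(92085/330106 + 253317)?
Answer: 1961893054795671/23579 ≈ 8.3205e+10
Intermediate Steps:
((-7114 - 39*(-1244)) + 287060)*(92085/330106 + 253317) = ((-7114 + 48516) + 287060)*(92085*(1/330106) + 253317) = (41402 + 287060)*(13155/47158 + 253317) = 328462*(11945936241/47158) = 1961893054795671/23579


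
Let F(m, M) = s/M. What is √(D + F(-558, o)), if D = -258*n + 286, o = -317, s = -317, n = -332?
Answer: √85943 ≈ 293.16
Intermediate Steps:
F(m, M) = -317/M
D = 85942 (D = -258*(-332) + 286 = 85656 + 286 = 85942)
√(D + F(-558, o)) = √(85942 - 317/(-317)) = √(85942 - 317*(-1/317)) = √(85942 + 1) = √85943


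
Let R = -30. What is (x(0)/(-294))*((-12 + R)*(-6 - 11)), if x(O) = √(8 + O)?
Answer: -34*√2/7 ≈ -6.8690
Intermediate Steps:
(x(0)/(-294))*((-12 + R)*(-6 - 11)) = (√(8 + 0)/(-294))*((-12 - 30)*(-6 - 11)) = (√8*(-1/294))*(-42*(-17)) = ((2*√2)*(-1/294))*714 = -√2/147*714 = -34*√2/7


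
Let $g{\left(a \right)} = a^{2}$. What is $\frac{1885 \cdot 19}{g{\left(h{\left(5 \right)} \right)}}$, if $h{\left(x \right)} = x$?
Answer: $\frac{7163}{5} \approx 1432.6$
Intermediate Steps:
$\frac{1885 \cdot 19}{g{\left(h{\left(5 \right)} \right)}} = \frac{1885 \cdot 19}{5^{2}} = \frac{35815}{25} = 35815 \cdot \frac{1}{25} = \frac{7163}{5}$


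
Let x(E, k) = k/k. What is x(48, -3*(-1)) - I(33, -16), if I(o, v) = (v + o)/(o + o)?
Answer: 49/66 ≈ 0.74242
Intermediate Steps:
x(E, k) = 1
I(o, v) = (o + v)/(2*o) (I(o, v) = (o + v)/((2*o)) = (o + v)*(1/(2*o)) = (o + v)/(2*o))
x(48, -3*(-1)) - I(33, -16) = 1 - (33 - 16)/(2*33) = 1 - 17/(2*33) = 1 - 1*17/66 = 1 - 17/66 = 49/66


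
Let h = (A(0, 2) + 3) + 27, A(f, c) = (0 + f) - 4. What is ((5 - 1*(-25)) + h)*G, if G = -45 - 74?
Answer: -6664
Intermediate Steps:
A(f, c) = -4 + f (A(f, c) = f - 4 = -4 + f)
h = 26 (h = ((-4 + 0) + 3) + 27 = (-4 + 3) + 27 = -1 + 27 = 26)
G = -119
((5 - 1*(-25)) + h)*G = ((5 - 1*(-25)) + 26)*(-119) = ((5 + 25) + 26)*(-119) = (30 + 26)*(-119) = 56*(-119) = -6664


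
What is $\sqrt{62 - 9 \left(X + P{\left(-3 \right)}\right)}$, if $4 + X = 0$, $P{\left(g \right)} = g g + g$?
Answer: $2 \sqrt{11} \approx 6.6332$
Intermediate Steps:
$P{\left(g \right)} = g + g^{2}$ ($P{\left(g \right)} = g^{2} + g = g + g^{2}$)
$X = -4$ ($X = -4 + 0 = -4$)
$\sqrt{62 - 9 \left(X + P{\left(-3 \right)}\right)} = \sqrt{62 - 9 \left(-4 - 3 \left(1 - 3\right)\right)} = \sqrt{62 - 9 \left(-4 - -6\right)} = \sqrt{62 - 9 \left(-4 + 6\right)} = \sqrt{62 - 18} = \sqrt{44} = 2 \sqrt{11}$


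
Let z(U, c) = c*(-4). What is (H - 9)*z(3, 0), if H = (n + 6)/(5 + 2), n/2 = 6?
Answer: 0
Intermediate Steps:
n = 12 (n = 2*6 = 12)
z(U, c) = -4*c
H = 18/7 (H = (12 + 6)/(5 + 2) = 18/7 ≈ 2.5714)
(H - 9)*z(3, 0) = (18/7 - 9)*(-4*0) = -45/7*0 = 0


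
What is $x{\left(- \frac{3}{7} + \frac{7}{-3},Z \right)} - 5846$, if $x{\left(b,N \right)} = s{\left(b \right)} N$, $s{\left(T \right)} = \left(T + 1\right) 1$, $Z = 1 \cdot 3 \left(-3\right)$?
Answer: $- \frac{40811}{7} \approx -5830.1$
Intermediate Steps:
$Z = -9$ ($Z = 3 \left(-3\right) = -9$)
$s{\left(T \right)} = 1 + T$ ($s{\left(T \right)} = \left(1 + T\right) 1 = 1 + T$)
$x{\left(b,N \right)} = N \left(1 + b\right)$ ($x{\left(b,N \right)} = \left(1 + b\right) N = N \left(1 + b\right)$)
$x{\left(- \frac{3}{7} + \frac{7}{-3},Z \right)} - 5846 = - 9 \left(1 + \left(- \frac{3}{7} + \frac{7}{-3}\right)\right) - 5846 = - 9 \left(1 + \left(\left(-3\right) \frac{1}{7} + 7 \left(- \frac{1}{3}\right)\right)\right) - 5846 = - 9 \left(1 - \frac{58}{21}\right) - 5846 = \left(-9\right) \left(- \frac{37}{21}\right) - 5846 = \frac{111}{7} - 5846 = - \frac{40811}{7}$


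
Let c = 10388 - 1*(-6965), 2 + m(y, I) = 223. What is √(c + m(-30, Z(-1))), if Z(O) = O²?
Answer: √17574 ≈ 132.57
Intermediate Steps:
m(y, I) = 221 (m(y, I) = -2 + 223 = 221)
c = 17353 (c = 10388 + 6965 = 17353)
√(c + m(-30, Z(-1))) = √(17353 + 221) = √17574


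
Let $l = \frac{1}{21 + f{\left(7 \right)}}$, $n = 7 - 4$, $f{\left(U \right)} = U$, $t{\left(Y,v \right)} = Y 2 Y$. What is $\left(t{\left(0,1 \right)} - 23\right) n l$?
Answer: $- \frac{69}{28} \approx -2.4643$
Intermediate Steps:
$t{\left(Y,v \right)} = 2 Y^{2}$ ($t{\left(Y,v \right)} = 2 Y Y = 2 Y^{2}$)
$n = 3$
$l = \frac{1}{28}$ ($l = \frac{1}{21 + 7} = \frac{1}{28} \approx 0.035714$)
$\left(t{\left(0,1 \right)} - 23\right) n l = \left(2 \cdot 0^{2} - 23\right) 3 \cdot \frac{1}{28} = \left(2 \cdot 0 - 23\right) 3 \cdot \frac{1}{28} = \left(0 - 23\right) 3 \cdot \frac{1}{28} = \left(-23\right) 3 \cdot \frac{1}{28} = \left(-69\right) \frac{1}{28} = - \frac{69}{28}$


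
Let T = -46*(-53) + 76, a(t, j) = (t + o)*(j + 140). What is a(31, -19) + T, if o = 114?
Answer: 20059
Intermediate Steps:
a(t, j) = (114 + t)*(140 + j) (a(t, j) = (t + 114)*(j + 140) = (114 + t)*(140 + j))
T = 2514 (T = 2438 + 76 = 2514)
a(31, -19) + T = (15960 + 114*(-19) + 140*31 - 19*31) + 2514 = (15960 - 2166 + 4340 - 589) + 2514 = 17545 + 2514 = 20059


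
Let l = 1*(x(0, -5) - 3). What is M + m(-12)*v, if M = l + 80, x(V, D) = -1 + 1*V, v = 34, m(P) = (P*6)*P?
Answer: 29452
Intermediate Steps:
m(P) = 6*P² (m(P) = (6*P)*P = 6*P²)
x(V, D) = -1 + V
l = -4 (l = 1*((-1 + 0) - 3) = 1*(-1 - 3) = 1*(-4) = -4)
M = 76 (M = -4 + 80 = 76)
M + m(-12)*v = 76 + (6*(-12)²)*34 = 76 + (6*144)*34 = 76 + 864*34 = 76 + 29376 = 29452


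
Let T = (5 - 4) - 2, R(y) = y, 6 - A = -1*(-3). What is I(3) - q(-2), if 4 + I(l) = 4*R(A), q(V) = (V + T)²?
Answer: -1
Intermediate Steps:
A = 3 (A = 6 - (-1)*(-3) = 6 - 1*3 = 6 - 3 = 3)
T = -1 (T = 1 - 2 = -1)
q(V) = (-1 + V)² (q(V) = (V - 1)² = (-1 + V)²)
I(l) = 8 (I(l) = -4 + 4*3 = -4 + 12 = 8)
I(3) - q(-2) = 8 - (-1 - 2)² = 8 - 1*(-3)² = 8 - 1*9 = 8 - 9 = -1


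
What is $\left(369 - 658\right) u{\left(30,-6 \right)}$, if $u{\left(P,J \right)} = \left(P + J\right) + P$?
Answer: $-15606$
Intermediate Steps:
$u{\left(P,J \right)} = J + 2 P$ ($u{\left(P,J \right)} = \left(J + P\right) + P = J + 2 P$)
$\left(369 - 658\right) u{\left(30,-6 \right)} = \left(369 - 658\right) \left(-6 + 2 \cdot 30\right) = - 289 \left(-6 + 60\right) = \left(-289\right) 54 = -15606$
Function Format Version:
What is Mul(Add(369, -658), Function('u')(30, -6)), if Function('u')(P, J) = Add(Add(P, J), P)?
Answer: -15606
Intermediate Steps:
Function('u')(P, J) = Add(J, Mul(2, P)) (Function('u')(P, J) = Add(Add(J, P), P) = Add(J, Mul(2, P)))
Mul(Add(369, -658), Function('u')(30, -6)) = Mul(Add(369, -658), Add(-6, Mul(2, 30))) = Mul(-289, Add(-6, 60)) = Mul(-289, 54) = -15606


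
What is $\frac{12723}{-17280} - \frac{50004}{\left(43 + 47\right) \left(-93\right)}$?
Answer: $\frac{935281}{178560} \approx 5.2379$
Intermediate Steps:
$\frac{12723}{-17280} - \frac{50004}{\left(43 + 47\right) \left(-93\right)} = 12723 \left(- \frac{1}{17280}\right) - \frac{50004}{90 \left(-93\right)} = - \frac{4241}{5760} - \frac{50004}{-8370} = - \frac{4241}{5760} - - \frac{926}{155} = - \frac{4241}{5760} + \frac{926}{155} = \frac{935281}{178560}$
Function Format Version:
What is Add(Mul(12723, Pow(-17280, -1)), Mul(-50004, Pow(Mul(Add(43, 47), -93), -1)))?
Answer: Rational(935281, 178560) ≈ 5.2379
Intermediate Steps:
Add(Mul(12723, Pow(-17280, -1)), Mul(-50004, Pow(Mul(Add(43, 47), -93), -1))) = Add(Mul(12723, Rational(-1, 17280)), Mul(-50004, Pow(Mul(90, -93), -1))) = Add(Rational(-4241, 5760), Mul(-50004, Pow(-8370, -1))) = Add(Rational(-4241, 5760), Mul(-50004, Rational(-1, 8370))) = Add(Rational(-4241, 5760), Rational(926, 155)) = Rational(935281, 178560)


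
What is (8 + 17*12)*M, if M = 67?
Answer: 14204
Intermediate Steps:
(8 + 17*12)*M = (8 + 17*12)*67 = (8 + 204)*67 = 212*67 = 14204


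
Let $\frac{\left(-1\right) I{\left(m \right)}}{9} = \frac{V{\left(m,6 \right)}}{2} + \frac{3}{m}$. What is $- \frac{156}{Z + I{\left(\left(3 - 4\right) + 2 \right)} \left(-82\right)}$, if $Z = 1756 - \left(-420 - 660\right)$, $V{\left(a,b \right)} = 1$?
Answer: $- \frac{156}{5419} \approx -0.028788$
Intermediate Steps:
$I{\left(m \right)} = - \frac{9}{2} - \frac{27}{m}$ ($I{\left(m \right)} = - 9 \left(1 \cdot \frac{1}{2} + \frac{3}{m}\right) = - 9 \left(\frac{1}{2} + \frac{3}{m}\right) = - \frac{9}{2} - \frac{27}{m}$)
$Z = 2836$ ($Z = 1756 - \left(-420 - 660\right) = 1756 - -1080 = 1756 + 1080 = 2836$)
$- \frac{156}{Z + I{\left(\left(3 - 4\right) + 2 \right)} \left(-82\right)} = - \frac{156}{2836 + \left(- \frac{9}{2} - \frac{27}{\left(3 - 4\right) + 2}\right) \left(-82\right)} = - \frac{156}{2836 + \left(- \frac{9}{2} - \frac{27}{-1 + 2}\right) \left(-82\right)} = - \frac{156}{2836 + \left(- \frac{9}{2} - \frac{27}{1}\right) \left(-82\right)} = - \frac{156}{2836 + \left(- \frac{9}{2} - 27\right) \left(-82\right)} = - \frac{156}{2836 - -2583} = - \frac{156}{2836 + 2583} = - \frac{156}{5419}$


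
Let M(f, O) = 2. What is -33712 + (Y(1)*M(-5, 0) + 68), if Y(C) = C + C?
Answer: -33640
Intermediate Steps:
Y(C) = 2*C
-33712 + (Y(1)*M(-5, 0) + 68) = -33712 + ((2*1)*2 + 68) = -33712 + (2*2 + 68) = -33712 + (4 + 68) = -33712 + 72 = -33640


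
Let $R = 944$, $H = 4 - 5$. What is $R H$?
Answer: $-944$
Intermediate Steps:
$H = -1$ ($H = 4 - 5 = -1$)
$R H = 944 \left(-1\right) = -944$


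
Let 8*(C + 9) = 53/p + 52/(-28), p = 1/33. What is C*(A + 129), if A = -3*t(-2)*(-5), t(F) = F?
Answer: 580437/28 ≈ 20730.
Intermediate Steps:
p = 1/33 (p = 1*(1/33) = 1/33 ≈ 0.030303)
C = 5863/28 (C = -9 + (53/(1/33) + 52/(-28))/8 = -9 + (53*33 + 52*(-1/28))/8 = -9 + (1749 - 13/7)/8 = -9 + (1/8)*(12230/7) = -9 + 6115/28 = 5863/28 ≈ 209.39)
A = -30 (A = -3*(-2)*(-5) = 6*(-5) = -30)
C*(A + 129) = 5863*(-30 + 129)/28 = (5863/28)*99 = 580437/28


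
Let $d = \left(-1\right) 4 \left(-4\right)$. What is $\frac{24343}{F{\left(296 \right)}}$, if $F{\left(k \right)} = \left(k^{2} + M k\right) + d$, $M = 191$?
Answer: $\frac{24343}{144168} \approx 0.16885$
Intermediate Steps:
$d = 16$ ($d = \left(-4\right) \left(-4\right) = 16$)
$F{\left(k \right)} = 16 + k^{2} + 191 k$ ($F{\left(k \right)} = \left(k^{2} + 191 k\right) + 16 = 16 + k^{2} + 191 k$)
$\frac{24343}{F{\left(296 \right)}} = \frac{24343}{16 + 296^{2} + 191 \cdot 296} = \frac{24343}{16 + 87616 + 56536} = \frac{24343}{144168}$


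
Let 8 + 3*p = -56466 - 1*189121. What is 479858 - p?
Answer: 561723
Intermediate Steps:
p = -81865 (p = -8/3 + (-56466 - 1*189121)/3 = -8/3 + (-56466 - 189121)/3 = -8/3 + (1/3)*(-245587) = -8/3 - 245587/3 = -81865)
479858 - p = 479858 - 1*(-81865) = 479858 + 81865 = 561723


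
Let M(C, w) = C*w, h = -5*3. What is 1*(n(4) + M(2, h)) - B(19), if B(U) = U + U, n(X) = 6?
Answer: -62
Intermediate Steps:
h = -15
B(U) = 2*U
1*(n(4) + M(2, h)) - B(19) = 1*(6 + 2*(-15)) - 2*19 = 1*(6 - 30) - 1*38 = 1*(-24) - 38 = -24 - 38 = -62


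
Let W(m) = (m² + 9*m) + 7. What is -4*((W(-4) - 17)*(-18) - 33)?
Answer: -2028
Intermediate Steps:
W(m) = 7 + m² + 9*m
-4*((W(-4) - 17)*(-18) - 33) = -4*(((7 + (-4)² + 9*(-4)) - 17)*(-18) - 33) = -4*(((7 + 16 - 36) - 17)*(-18) - 33) = -4*((-13 - 17)*(-18) - 33) = -4*(-30*(-18) - 33) = -4*(540 - 33) = -4*507 = -2028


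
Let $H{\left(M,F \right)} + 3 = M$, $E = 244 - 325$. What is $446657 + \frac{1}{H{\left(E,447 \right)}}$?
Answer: $\frac{37519187}{84} \approx 4.4666 \cdot 10^{5}$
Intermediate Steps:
$E = -81$ ($E = 244 - 325 = -81$)
$H{\left(M,F \right)} = -3 + M$
$446657 + \frac{1}{H{\left(E,447 \right)}} = 446657 + \frac{1}{-3 - 81} = 446657 + \frac{1}{-84} = 446657 - \frac{1}{84} = \frac{37519187}{84}$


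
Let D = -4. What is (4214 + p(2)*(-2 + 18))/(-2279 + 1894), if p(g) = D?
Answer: -830/77 ≈ -10.779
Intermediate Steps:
p(g) = -4
(4214 + p(2)*(-2 + 18))/(-2279 + 1894) = (4214 - 4*(-2 + 18))/(-2279 + 1894) = (4214 - 4*16)/(-385) = (4214 - 64)*(-1/385) = 4150*(-1/385) = -830/77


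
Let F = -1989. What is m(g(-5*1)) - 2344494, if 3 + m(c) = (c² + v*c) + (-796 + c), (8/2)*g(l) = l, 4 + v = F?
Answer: -37484823/16 ≈ -2.3428e+6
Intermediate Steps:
v = -1993 (v = -4 - 1989 = -1993)
g(l) = l/4
m(c) = -799 + c² - 1992*c (m(c) = -3 + ((c² - 1993*c) + (-796 + c)) = -3 + (-796 + c² - 1992*c) = -799 + c² - 1992*c)
m(g(-5*1)) - 2344494 = (-799 + ((-5*1)/4)² - 498*(-5*1)) - 2344494 = (-799 + ((¼)*(-5))² - 498*(-5)) - 2344494 = (-799 + (-5/4)² - 1992*(-5/4)) - 2344494 = (-799 + 25/16 + 2490) - 2344494 = 27081/16 - 2344494 = -37484823/16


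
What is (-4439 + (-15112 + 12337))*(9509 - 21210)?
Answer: 84411014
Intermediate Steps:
(-4439 + (-15112 + 12337))*(9509 - 21210) = (-4439 - 2775)*(-11701) = -7214*(-11701) = 84411014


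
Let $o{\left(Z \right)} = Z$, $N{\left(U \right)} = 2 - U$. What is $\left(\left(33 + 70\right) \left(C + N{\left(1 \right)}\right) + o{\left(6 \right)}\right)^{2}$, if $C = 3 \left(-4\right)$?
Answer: $1270129$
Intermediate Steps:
$C = -12$
$\left(\left(33 + 70\right) \left(C + N{\left(1 \right)}\right) + o{\left(6 \right)}\right)^{2} = \left(\left(33 + 70\right) \left(-12 + \left(2 - 1\right)\right) + 6\right)^{2} = \left(103 \left(-12 + \left(2 - 1\right)\right) + 6\right)^{2} = \left(103 \left(-12 + 1\right) + 6\right)^{2} = \left(103 \left(-11\right) + 6\right)^{2} = \left(-1133 + 6\right)^{2} = \left(-1127\right)^{2} = 1270129$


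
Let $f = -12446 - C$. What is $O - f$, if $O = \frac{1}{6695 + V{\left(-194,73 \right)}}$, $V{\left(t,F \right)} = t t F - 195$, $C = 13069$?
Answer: $\frac{70266472921}{2753928} \approx 25515.0$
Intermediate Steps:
$V{\left(t,F \right)} = -195 + F t^{2}$ ($V{\left(t,F \right)} = t^{2} F - 195 = F t^{2} - 195 = -195 + F t^{2}$)
$O = \frac{1}{2753928}$ ($O = \frac{1}{6695 - \left(195 - 73 \left(-194\right)^{2}\right)} = \frac{1}{6695 + \left(-195 + 73 \cdot 37636\right)} = \frac{1}{6695 + \left(-195 + 2747428\right)} = \frac{1}{6695 + 2747233} = \frac{1}{2753928} \approx 3.6312 \cdot 10^{-7}$)
$f = -25515$ ($f = -12446 - 13069 = -25515$)
$O - f = \frac{1}{2753928} - -25515 = \frac{1}{2753928} + 25515 = \frac{70266472921}{2753928}$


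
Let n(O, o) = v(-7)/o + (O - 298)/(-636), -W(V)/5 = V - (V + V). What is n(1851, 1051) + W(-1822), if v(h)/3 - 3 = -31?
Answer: -6091137587/668436 ≈ -9112.5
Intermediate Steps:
v(h) = -84 (v(h) = 9 + 3*(-31) = 9 - 93 = -84)
W(V) = 5*V (W(V) = -5*(V - (V + V)) = -5*(V - 2*V) = -(-5)*V = 5*V)
n(O, o) = 149/318 - 84/o - O/636 (n(O, o) = -84/o + (O - 298)/(-636) = -84/o + (-298 + O)*(-1/636) = -84/o + (149/318 - O/636) = 149/318 - 84/o - O/636)
n(1851, 1051) + W(-1822) = (149/318 - 84/1051 - 1/636*1851) + 5*(-1822) = (149/318 - 84*1/1051 - 617/212) - 9110 = (149/318 - 84/1051 - 617/212) - 9110 = -1685627/668436 - 9110 = -6091137587/668436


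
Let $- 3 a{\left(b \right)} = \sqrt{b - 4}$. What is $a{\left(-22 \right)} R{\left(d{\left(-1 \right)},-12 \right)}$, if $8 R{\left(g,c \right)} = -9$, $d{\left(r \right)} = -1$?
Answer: $\frac{3 i \sqrt{26}}{8} \approx 1.9121 i$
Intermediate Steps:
$R{\left(g,c \right)} = - \frac{9}{8}$ ($R{\left(g,c \right)} = \frac{1}{8} \left(-9\right) = - \frac{9}{8}$)
$a{\left(b \right)} = - \frac{\sqrt{-4 + b}}{3}$ ($a{\left(b \right)} = - \frac{\sqrt{b - 4}}{3} = - \frac{\sqrt{-4 + b}}{3}$)
$a{\left(-22 \right)} R{\left(d{\left(-1 \right)},-12 \right)} = - \frac{\sqrt{-4 - 22}}{3} \left(- \frac{9}{8}\right) = - \frac{\sqrt{-26}}{3} \left(- \frac{9}{8}\right) = - \frac{i \sqrt{26}}{3} \left(- \frac{9}{8}\right) = \frac{3 i \sqrt{26}}{8}$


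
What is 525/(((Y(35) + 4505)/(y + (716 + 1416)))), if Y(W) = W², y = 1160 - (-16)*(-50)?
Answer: 43610/191 ≈ 228.32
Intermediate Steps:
y = 360 (y = 1160 - 1*800 = 1160 - 800 = 360)
525/(((Y(35) + 4505)/(y + (716 + 1416)))) = 525/(((35² + 4505)/(360 + (716 + 1416)))) = 525/(((1225 + 4505)/(360 + 2132))) = 525/((5730/2492)) = 525/((5730*(1/2492))) = 525/(2865/1246) = 525*(1246/2865) = 43610/191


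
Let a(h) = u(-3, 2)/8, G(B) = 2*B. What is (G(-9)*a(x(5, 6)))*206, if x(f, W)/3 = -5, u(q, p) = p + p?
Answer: -1854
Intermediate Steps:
u(q, p) = 2*p
x(f, W) = -15 (x(f, W) = 3*(-5) = -15)
a(h) = 1/2 (a(h) = (2*2)/8 = 4*(1/8) = 1/2)
(G(-9)*a(x(5, 6)))*206 = ((2*(-9))*(1/2))*206 = -18*1/2*206 = -9*206 = -1854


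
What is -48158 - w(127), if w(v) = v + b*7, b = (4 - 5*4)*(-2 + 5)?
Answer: -47949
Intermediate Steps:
b = -48 (b = (4 - 20)*3 = -16*3 = -48)
w(v) = -336 + v (w(v) = v - 48*7 = v - 336 = -336 + v)
-48158 - w(127) = -48158 - (-336 + 127) = -48158 - 1*(-209) = -48158 + 209 = -47949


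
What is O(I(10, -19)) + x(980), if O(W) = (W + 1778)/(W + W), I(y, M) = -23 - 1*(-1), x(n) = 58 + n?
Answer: 10979/11 ≈ 998.09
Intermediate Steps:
I(y, M) = -22 (I(y, M) = -23 + 1 = -22)
O(W) = (1778 + W)/(2*W) (O(W) = (1778 + W)/((2*W)) = (1778 + W)*(1/(2*W)) = (1778 + W)/(2*W))
O(I(10, -19)) + x(980) = (½)*(1778 - 22)/(-22) + (58 + 980) = (½)*(-1/22)*1756 + 1038 = -439/11 + 1038 = 10979/11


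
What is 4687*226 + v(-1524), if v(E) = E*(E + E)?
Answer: 5704414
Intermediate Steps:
v(E) = 2*E**2 (v(E) = E*(2*E) = 2*E**2)
4687*226 + v(-1524) = 4687*226 + 2*(-1524)**2 = 1059262 + 2*2322576 = 1059262 + 4645152 = 5704414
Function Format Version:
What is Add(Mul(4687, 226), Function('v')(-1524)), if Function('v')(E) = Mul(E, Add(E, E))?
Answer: 5704414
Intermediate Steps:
Function('v')(E) = Mul(2, Pow(E, 2)) (Function('v')(E) = Mul(E, Mul(2, E)) = Mul(2, Pow(E, 2)))
Add(Mul(4687, 226), Function('v')(-1524)) = Add(Mul(4687, 226), Mul(2, Pow(-1524, 2))) = Add(1059262, Mul(2, 2322576)) = Add(1059262, 4645152) = 5704414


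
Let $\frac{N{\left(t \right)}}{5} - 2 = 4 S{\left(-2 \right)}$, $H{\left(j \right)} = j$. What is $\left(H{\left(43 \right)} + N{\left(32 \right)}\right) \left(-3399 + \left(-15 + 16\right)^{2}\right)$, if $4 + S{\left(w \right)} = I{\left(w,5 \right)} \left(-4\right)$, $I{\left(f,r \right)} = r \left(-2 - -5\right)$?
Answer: $4169346$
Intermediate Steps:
$I{\left(f,r \right)} = 3 r$ ($I{\left(f,r \right)} = r \left(-2 + 5\right) = r 3 = 3 r$)
$S{\left(w \right)} = -64$ ($S{\left(w \right)} = -4 + 3 \cdot 5 \left(-4\right) = -4 + 15 \left(-4\right) = -4 - 60 = -64$)
$N{\left(t \right)} = -1270$ ($N{\left(t \right)} = 10 + 5 \cdot 4 \left(-64\right) = 10 + 5 \left(-256\right) = 10 - 1280 = -1270$)
$\left(H{\left(43 \right)} + N{\left(32 \right)}\right) \left(-3399 + \left(-15 + 16\right)^{2}\right) = \left(43 - 1270\right) \left(-3399 + \left(-15 + 16\right)^{2}\right) = - 1227 \left(-3399 + 1^{2}\right) = - 1227 \left(-3399 + 1\right) = \left(-1227\right) \left(-3398\right) = 4169346$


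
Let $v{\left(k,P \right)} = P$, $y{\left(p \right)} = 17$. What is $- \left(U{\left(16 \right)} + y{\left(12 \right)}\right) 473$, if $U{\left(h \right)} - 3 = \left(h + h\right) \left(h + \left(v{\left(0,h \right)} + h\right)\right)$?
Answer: $-735988$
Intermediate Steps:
$U{\left(h \right)} = 3 + 6 h^{2}$ ($U{\left(h \right)} = 3 + \left(h + h\right) \left(h + \left(h + h\right)\right) = 3 + 2 h \left(h + 2 h\right) = 3 + 2 h 3 h = 3 + 6 h^{2}$)
$- \left(U{\left(16 \right)} + y{\left(12 \right)}\right) 473 = - \left(\left(3 + 6 \cdot 16^{2}\right) + 17\right) 473 = - \left(\left(3 + 6 \cdot 256\right) + 17\right) 473 = - \left(\left(3 + 1536\right) + 17\right) 473 = - \left(1539 + 17\right) 473 = - 1556 \cdot 473 = \left(-1\right) 735988 = -735988$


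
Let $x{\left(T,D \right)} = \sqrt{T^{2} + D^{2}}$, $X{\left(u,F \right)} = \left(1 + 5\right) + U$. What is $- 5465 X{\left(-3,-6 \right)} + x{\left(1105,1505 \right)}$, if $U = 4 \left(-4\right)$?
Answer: $54650 + 5 \sqrt{139442} \approx 56517.0$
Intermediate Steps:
$U = -16$
$X{\left(u,F \right)} = -10$ ($X{\left(u,F \right)} = \left(1 + 5\right) - 16 = 6 - 16 = -10$)
$x{\left(T,D \right)} = \sqrt{D^{2} + T^{2}}$
$- 5465 X{\left(-3,-6 \right)} + x{\left(1105,1505 \right)} = \left(-5465\right) \left(-10\right) + \sqrt{1505^{2} + 1105^{2}} = 54650 + \sqrt{2265025 + 1221025} = 54650 + \sqrt{3486050} = 54650 + 5 \sqrt{139442}$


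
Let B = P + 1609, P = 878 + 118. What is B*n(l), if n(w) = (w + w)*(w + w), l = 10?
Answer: 1042000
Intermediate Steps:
n(w) = 4*w² (n(w) = (2*w)*(2*w) = 4*w²)
P = 996
B = 2605 (B = 996 + 1609 = 2605)
B*n(l) = 2605*(4*10²) = 2605*(4*100) = 2605*400 = 1042000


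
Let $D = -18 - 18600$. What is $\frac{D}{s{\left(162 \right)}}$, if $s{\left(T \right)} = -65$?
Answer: $\frac{18618}{65} \approx 286.43$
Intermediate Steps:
$D = -18618$ ($D = -18 - 18600 = -18618$)
$\frac{D}{s{\left(162 \right)}} = - \frac{18618}{-65} = \left(-18618\right) \left(- \frac{1}{65}\right) = \frac{18618}{65}$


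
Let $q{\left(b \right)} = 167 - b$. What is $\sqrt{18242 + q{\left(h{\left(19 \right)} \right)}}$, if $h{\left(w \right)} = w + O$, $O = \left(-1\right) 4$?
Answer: $\sqrt{18394} \approx 135.62$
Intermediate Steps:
$O = -4$
$h{\left(w \right)} = -4 + w$ ($h{\left(w \right)} = w - 4 = -4 + w$)
$\sqrt{18242 + q{\left(h{\left(19 \right)} \right)}} = \sqrt{18242 + \left(167 - \left(-4 + 19\right)\right)} = \sqrt{18242 + \left(167 - 15\right)} = \sqrt{18242 + 152} = \sqrt{18394}$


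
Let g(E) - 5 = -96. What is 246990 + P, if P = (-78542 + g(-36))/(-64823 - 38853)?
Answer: 25607013873/103676 ≈ 2.4699e+5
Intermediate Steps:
g(E) = -91 (g(E) = 5 - 96 = -91)
P = 78633/103676 (P = (-78542 - 91)/(-64823 - 38853) = -78633/(-103676) = -78633*(-1/103676) = 78633/103676 ≈ 0.75845)
246990 + P = 246990 + 78633/103676 = 25607013873/103676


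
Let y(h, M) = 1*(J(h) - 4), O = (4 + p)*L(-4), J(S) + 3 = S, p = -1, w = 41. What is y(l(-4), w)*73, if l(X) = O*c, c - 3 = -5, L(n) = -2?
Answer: 365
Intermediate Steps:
J(S) = -3 + S
c = -2 (c = 3 - 5 = -2)
O = -6 (O = (4 - 1)*(-2) = 3*(-2) = -6)
l(X) = 12 (l(X) = -6*(-2) = 12)
y(h, M) = -7 + h (y(h, M) = 1*((-3 + h) - 4) = 1*(-7 + h) = -7 + h)
y(l(-4), w)*73 = (-7 + 12)*73 = 5*73 = 365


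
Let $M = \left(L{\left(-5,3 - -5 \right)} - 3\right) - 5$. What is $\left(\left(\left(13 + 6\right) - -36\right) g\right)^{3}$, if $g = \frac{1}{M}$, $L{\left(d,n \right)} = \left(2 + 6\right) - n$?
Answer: $- \frac{166375}{512} \approx -324.95$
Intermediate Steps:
$L{\left(d,n \right)} = 8 - n$
$M = -8$ ($M = \left(\left(8 - \left(3 - -5\right)\right) - 3\right) - 5 = \left(\left(8 - \left(3 + 5\right)\right) - 3\right) - 5 = \left(\left(8 - 8\right) - 3\right) - 5 = \left(0 - 3\right) - 5 = -3 - 5 = -8$)
$g = - \frac{1}{8}$ ($g = \frac{1}{-8} = - \frac{1}{8} \approx -0.125$)
$\left(\left(\left(13 + 6\right) - -36\right) g\right)^{3} = \left(\left(\left(13 + 6\right) - -36\right) \left(- \frac{1}{8}\right)\right)^{3} = \left(\left(19 + 36\right) \left(- \frac{1}{8}\right)\right)^{3} = \left(55 \left(- \frac{1}{8}\right)\right)^{3} = \left(- \frac{55}{8}\right)^{3} = - \frac{166375}{512}$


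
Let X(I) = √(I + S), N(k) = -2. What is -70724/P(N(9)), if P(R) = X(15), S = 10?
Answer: -70724/5 ≈ -14145.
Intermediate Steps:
X(I) = √(10 + I) (X(I) = √(I + 10) = √(10 + I))
P(R) = 5 (P(R) = √(10 + 15) = √25 = 5)
-70724/P(N(9)) = -70724/5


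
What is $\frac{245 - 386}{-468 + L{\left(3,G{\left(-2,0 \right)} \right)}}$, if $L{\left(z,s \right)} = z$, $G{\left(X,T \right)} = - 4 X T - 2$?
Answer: $\frac{47}{155} \approx 0.30323$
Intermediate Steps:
$G{\left(X,T \right)} = -2 - 4 T X$ ($G{\left(X,T \right)} = - 4 T X - 2 = -2 - 4 T X$)
$\frac{245 - 386}{-468 + L{\left(3,G{\left(-2,0 \right)} \right)}} = \frac{245 - 386}{-468 + 3} = - \frac{141}{-465} = \left(-141\right) \left(- \frac{1}{465}\right) = \frac{47}{155}$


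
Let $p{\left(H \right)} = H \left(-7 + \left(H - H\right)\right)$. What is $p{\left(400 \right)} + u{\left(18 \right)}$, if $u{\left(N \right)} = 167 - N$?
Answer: $-2651$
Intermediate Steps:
$p{\left(H \right)} = - 7 H$ ($p{\left(H \right)} = H \left(-7 + 0\right) = H \left(-7\right) = - 7 H$)
$p{\left(400 \right)} + u{\left(18 \right)} = \left(-7\right) 400 + \left(167 - 18\right) = -2800 + \left(167 - 18\right) = -2800 + 149 = -2651$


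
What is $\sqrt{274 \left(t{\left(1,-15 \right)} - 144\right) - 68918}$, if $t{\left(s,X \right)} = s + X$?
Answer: $7 i \sqrt{2290} \approx 334.98 i$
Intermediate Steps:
$t{\left(s,X \right)} = X + s$
$\sqrt{274 \left(t{\left(1,-15 \right)} - 144\right) - 68918} = \sqrt{274 \left(\left(-15 + 1\right) - 144\right) - 68918} = \sqrt{274 \left(-14 - 144\right) - 68918} = \sqrt{274 \left(-158\right) - 68918} = \sqrt{-43292 - 68918} = \sqrt{-112210} = 7 i \sqrt{2290}$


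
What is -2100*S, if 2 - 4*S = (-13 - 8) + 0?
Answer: -12075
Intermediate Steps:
S = 23/4 (S = ½ - ((-13 - 8) + 0)/4 = ½ - (-21 + 0)/4 = ½ - ¼*(-21) = ½ + 21/4 = 23/4 ≈ 5.7500)
-2100*S = -2100*23/4 = -12075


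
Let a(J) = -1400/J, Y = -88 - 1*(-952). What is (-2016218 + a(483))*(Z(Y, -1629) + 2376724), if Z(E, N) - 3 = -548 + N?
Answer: -330345596091100/69 ≈ -4.7876e+12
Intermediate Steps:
Y = 864 (Y = -88 + 952 = 864)
Z(E, N) = -545 + N (Z(E, N) = 3 + (-548 + N) = -545 + N)
(-2016218 + a(483))*(Z(Y, -1629) + 2376724) = (-2016218 - 1400/483)*((-545 - 1629) + 2376724) = (-2016218 - 1400*1/483)*(-2174 + 2376724) = (-2016218 - 200/69)*2374550 = -139119242/69*2374550 = -330345596091100/69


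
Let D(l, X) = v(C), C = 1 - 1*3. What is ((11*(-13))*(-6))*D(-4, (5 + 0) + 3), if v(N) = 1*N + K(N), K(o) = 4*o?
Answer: -8580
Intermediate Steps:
C = -2 (C = 1 - 3 = -2)
v(N) = 5*N (v(N) = 1*N + 4*N = N + 4*N = 5*N)
D(l, X) = -10 (D(l, X) = 5*(-2) = -10)
((11*(-13))*(-6))*D(-4, (5 + 0) + 3) = ((11*(-13))*(-6))*(-10) = -143*(-6)*(-10) = 858*(-10) = -8580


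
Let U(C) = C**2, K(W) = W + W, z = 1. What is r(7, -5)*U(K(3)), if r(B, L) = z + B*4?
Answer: 1044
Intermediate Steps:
r(B, L) = 1 + 4*B (r(B, L) = 1 + B*4 = 1 + 4*B)
K(W) = 2*W
r(7, -5)*U(K(3)) = (1 + 4*7)*(2*3)**2 = (1 + 28)*6**2 = 29*36 = 1044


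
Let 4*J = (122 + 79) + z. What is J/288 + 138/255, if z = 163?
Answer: 20983/24480 ≈ 0.85715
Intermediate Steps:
J = 91 (J = ((122 + 79) + 163)/4 = (201 + 163)/4 = (1/4)*364 = 91)
J/288 + 138/255 = 91/288 + 138/255 = 91*(1/288) + 138*(1/255) = 91/288 + 46/85 = 20983/24480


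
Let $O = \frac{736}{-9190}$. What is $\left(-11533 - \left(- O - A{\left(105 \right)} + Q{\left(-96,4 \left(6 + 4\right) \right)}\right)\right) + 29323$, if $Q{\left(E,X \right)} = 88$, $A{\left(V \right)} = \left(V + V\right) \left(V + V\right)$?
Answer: $\frac{283979822}{4595} \approx 61802.0$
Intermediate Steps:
$A{\left(V \right)} = 4 V^{2}$ ($A{\left(V \right)} = 2 V 2 V = 4 V^{2}$)
$O = - \frac{368}{4595}$ ($O = 736 \left(- \frac{1}{9190}\right) = - \frac{368}{4595} \approx -0.080087$)
$\left(-11533 - \left(- O - A{\left(105 \right)} + Q{\left(-96,4 \left(6 + 4\right) \right)}\right)\right) + 29323 = \left(-11533 - \left(\frac{404728}{4595} - 44100\right)\right) + 29323 = \left(-11533 + \left(\left(4 \cdot 11025 - \frac{368}{4595}\right) - 88\right)\right) + 29323 = \left(-11533 + \left(\left(44100 - \frac{368}{4595}\right) - 88\right)\right) + 29323 = \left(-11533 + \left(\frac{202639132}{4595} - 88\right)\right) + 29323 = \left(-11533 + \frac{202234772}{4595}\right) + 29323 = \frac{149240637}{4595} + 29323 = \frac{283979822}{4595}$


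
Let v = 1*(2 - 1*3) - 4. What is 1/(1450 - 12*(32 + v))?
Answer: 1/1126 ≈ 0.00088810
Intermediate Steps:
v = -5 (v = 1*(2 - 3) - 4 = 1*(-1) - 4 = -1 - 4 = -5)
1/(1450 - 12*(32 + v)) = 1/(1450 - 12*(32 - 5)) = 1/(1450 - 12*27) = 1/(1450 - 324) = 1/1126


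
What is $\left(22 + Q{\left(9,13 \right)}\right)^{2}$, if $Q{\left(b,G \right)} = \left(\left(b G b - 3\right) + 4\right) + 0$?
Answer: $1157776$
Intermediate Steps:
$Q{\left(b,G \right)} = 1 + G b^{2}$ ($Q{\left(b,G \right)} = \left(\left(G b b - 3\right) + 4\right) + 0 = \left(\left(G b^{2} - 3\right) + 4\right) + 0 = \left(\left(-3 + G b^{2}\right) + 4\right) + 0 = \left(1 + G b^{2}\right) + 0 = 1 + G b^{2}$)
$\left(22 + Q{\left(9,13 \right)}\right)^{2} = \left(22 + \left(1 + 13 \cdot 9^{2}\right)\right)^{2} = \left(22 + \left(1 + 13 \cdot 81\right)\right)^{2} = \left(22 + \left(1 + 1053\right)\right)^{2} = \left(22 + 1054\right)^{2} = 1076^{2} = 1157776$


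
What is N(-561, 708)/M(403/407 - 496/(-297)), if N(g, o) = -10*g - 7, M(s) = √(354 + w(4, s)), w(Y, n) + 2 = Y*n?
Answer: 16809*√1216439565/1992530 ≈ 294.23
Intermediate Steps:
w(Y, n) = -2 + Y*n
M(s) = √(352 + 4*s) (M(s) = √(354 + (-2 + 4*s)) = √(352 + 4*s))
N(g, o) = -7 - 10*g
N(-561, 708)/M(403/407 - 496/(-297)) = (-7 - 10*(-561))/((2*√(88 + (403/407 - 496/(-297))))) = (-7 + 5610)/((2*√(88 + (403*(1/407) - 496*(-1/297))))) = 5603/((2*√(88 + (403/407 + 496/297)))) = 5603/((2*√(88 + 29233/10989))) = 5603/((2*√(996265/10989))) = 5603/((2*(√1216439565/3663))) = 5603/((2*√1216439565/3663)) = 5603*(3*√1216439565/1992530) = 16809*√1216439565/1992530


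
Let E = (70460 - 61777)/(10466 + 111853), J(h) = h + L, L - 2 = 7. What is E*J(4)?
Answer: 112879/122319 ≈ 0.92282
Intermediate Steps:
L = 9 (L = 2 + 7 = 9)
J(h) = 9 + h (J(h) = h + 9 = 9 + h)
E = 8683/122319 ≈ 0.070987
E*J(4) = 8683*(9 + 4)/122319 = (8683/122319)*13 = 112879/122319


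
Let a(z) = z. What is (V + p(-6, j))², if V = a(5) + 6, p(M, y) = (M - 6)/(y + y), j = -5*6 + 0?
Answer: 3136/25 ≈ 125.44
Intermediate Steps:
j = -30 (j = -30 + 0 = -30)
p(M, y) = (-6 + M)/(2*y) (p(M, y) = (-6 + M)/((2*y)) = (-6 + M)*(1/(2*y)) = (-6 + M)/(2*y))
V = 11 (V = 5 + 6 = 11)
(V + p(-6, j))² = (11 + (½)*(-6 - 6)/(-30))² = (11 + (½)*(-1/30)*(-12))² = (11 + ⅕)² = (56/5)² = 3136/25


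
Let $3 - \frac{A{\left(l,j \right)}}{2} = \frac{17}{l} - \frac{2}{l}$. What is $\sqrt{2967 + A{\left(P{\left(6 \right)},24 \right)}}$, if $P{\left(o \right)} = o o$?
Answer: $\frac{\sqrt{106998}}{6} \approx 54.518$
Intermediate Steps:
$P{\left(o \right)} = o^{2}$
$A{\left(l,j \right)} = 6 - \frac{30}{l}$ ($A{\left(l,j \right)} = 6 - 2 \left(\frac{17}{l} - \frac{2}{l}\right) = 6 - 2 \frac{15}{l} = 6 - \frac{30}{l}$)
$\sqrt{2967 + A{\left(P{\left(6 \right)},24 \right)}} = \sqrt{2967 + \left(6 - \frac{30}{6^{2}}\right)} = \sqrt{2967 + \left(6 - \frac{30}{36}\right)} = \sqrt{2967 + \left(6 - \frac{5}{6}\right)} = \sqrt{2967 + \frac{31}{6}} = \sqrt{\frac{17833}{6}} = \frac{\sqrt{106998}}{6}$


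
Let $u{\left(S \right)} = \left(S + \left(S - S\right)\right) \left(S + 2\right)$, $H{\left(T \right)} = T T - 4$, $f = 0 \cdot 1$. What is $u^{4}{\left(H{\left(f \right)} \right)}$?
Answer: $4096$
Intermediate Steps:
$f = 0$
$H{\left(T \right)} = -4 + T^{2}$ ($H{\left(T \right)} = T^{2} - 4 = -4 + T^{2}$)
$u{\left(S \right)} = S \left(2 + S\right)$ ($u{\left(S \right)} = \left(S + 0\right) \left(2 + S\right) = S \left(2 + S\right)$)
$u^{4}{\left(H{\left(f \right)} \right)} = \left(\left(-4 + 0^{2}\right) \left(2 - \left(4 - 0^{2}\right)\right)\right)^{4} = \left(\left(-4 + 0\right) \left(2 + \left(-4 + 0\right)\right)\right)^{4} = \left(- 4 \left(2 - 4\right)\right)^{4} = \left(\left(-4\right) \left(-2\right)\right)^{4} = 8^{4} = 4096$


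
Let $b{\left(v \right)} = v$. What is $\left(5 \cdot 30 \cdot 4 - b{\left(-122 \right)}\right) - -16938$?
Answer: $17660$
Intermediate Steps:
$\left(5 \cdot 30 \cdot 4 - b{\left(-122 \right)}\right) - -16938 = \left(5 \cdot 30 \cdot 4 - -122\right) - -16938 = \left(150 \cdot 4 + 122\right) + 16938 = \left(600 + 122\right) + 16938 = 722 + 16938 = 17660$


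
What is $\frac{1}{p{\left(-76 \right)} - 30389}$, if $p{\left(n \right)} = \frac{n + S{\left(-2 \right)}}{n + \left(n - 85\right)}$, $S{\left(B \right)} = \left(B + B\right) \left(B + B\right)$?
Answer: $- \frac{79}{2400711} \approx -3.2907 \cdot 10^{-5}$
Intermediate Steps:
$S{\left(B \right)} = 4 B^{2}$ ($S{\left(B \right)} = 2 B 2 B = 4 B^{2}$)
$p{\left(n \right)} = \frac{16 + n}{-85 + 2 n}$ ($p{\left(n \right)} = \frac{n + 4 \left(-2\right)^{2}}{n + \left(n - 85\right)} = \frac{n + 4 \cdot 4}{n + \left(-85 + n\right)} = \frac{n + 16}{-85 + 2 n} = \frac{16 + n}{-85 + 2 n}$)
$\frac{1}{p{\left(-76 \right)} - 30389} = \frac{1}{\frac{16 - 76}{-85 + 2 \left(-76\right)} - 30389} = \frac{1}{\frac{1}{-85 - 152} \left(-60\right) - 30389} = \frac{1}{\frac{1}{-237} \left(-60\right) - 30389} = \frac{1}{\left(- \frac{1}{237}\right) \left(-60\right) - 30389} = \frac{1}{\frac{20}{79} - 30389} = \frac{1}{- \frac{2400711}{79}} = - \frac{79}{2400711}$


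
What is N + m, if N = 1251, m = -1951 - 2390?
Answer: -3090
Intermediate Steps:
m = -4341
N + m = 1251 - 4341 = -3090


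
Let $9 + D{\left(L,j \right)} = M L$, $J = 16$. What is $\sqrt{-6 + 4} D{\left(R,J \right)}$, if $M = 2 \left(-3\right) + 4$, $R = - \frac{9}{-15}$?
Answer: $- \frac{51 i \sqrt{2}}{5} \approx - 14.425 i$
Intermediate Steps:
$R = \frac{3}{5}$ ($R = \left(-9\right) \left(- \frac{1}{15}\right) = \frac{3}{5} \approx 0.6$)
$M = -2$ ($M = -6 + 4 = -2$)
$D{\left(L,j \right)} = -9 - 2 L$
$\sqrt{-6 + 4} D{\left(R,J \right)} = \sqrt{-6 + 4} \left(-9 - \frac{6}{5}\right) = \sqrt{-2} \left(-9 - \frac{6}{5}\right) = i \sqrt{2} \left(- \frac{51}{5}\right) = - \frac{51 i \sqrt{2}}{5}$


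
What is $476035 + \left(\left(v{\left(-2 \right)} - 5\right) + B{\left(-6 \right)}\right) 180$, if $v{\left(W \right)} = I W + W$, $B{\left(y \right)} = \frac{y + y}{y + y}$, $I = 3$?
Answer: $473875$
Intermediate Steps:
$B{\left(y \right)} = 1$ ($B{\left(y \right)} = \frac{2 y}{2 y} = 2 y \frac{1}{2 y} = 1$)
$v{\left(W \right)} = 4 W$ ($v{\left(W \right)} = 3 W + W = 4 W$)
$476035 + \left(\left(v{\left(-2 \right)} - 5\right) + B{\left(-6 \right)}\right) 180 = 476035 + \left(\left(4 \left(-2\right) - 5\right) + 1\right) 180 = 476035 + \left(\left(-8 - 5\right) + 1\right) 180 = 476035 + \left(-13 + 1\right) 180 = 476035 - 2160 = 473875$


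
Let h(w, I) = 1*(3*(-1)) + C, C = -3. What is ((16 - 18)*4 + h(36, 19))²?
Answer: 196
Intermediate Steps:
h(w, I) = -6 (h(w, I) = 1*(3*(-1)) - 3 = 1*(-3) - 3 = -3 - 3 = -6)
((16 - 18)*4 + h(36, 19))² = ((16 - 18)*4 - 6)² = (-2*4 - 6)² = (-8 - 6)² = (-14)² = 196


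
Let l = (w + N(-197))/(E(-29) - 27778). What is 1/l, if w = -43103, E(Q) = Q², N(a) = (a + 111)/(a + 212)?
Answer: 404055/646631 ≈ 0.62486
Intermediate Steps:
N(a) = (111 + a)/(212 + a)
l = 646631/404055 (l = (-43103 + (111 - 197)/(212 - 197))/((-29)² - 27778) = (-43103 - 86/15)/(841 - 27778) = (-43103 + (1/15)*(-86))/(-26937) = (-43103 - 86/15)*(-1/26937) = -646631/15*(-1/26937) = 646631/404055 ≈ 1.6004)
1/l = 1/(646631/404055) = 404055/646631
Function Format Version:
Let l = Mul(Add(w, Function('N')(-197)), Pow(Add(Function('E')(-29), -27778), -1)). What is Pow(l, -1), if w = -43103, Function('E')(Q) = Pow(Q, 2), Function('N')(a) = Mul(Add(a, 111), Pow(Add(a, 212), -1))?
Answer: Rational(404055, 646631) ≈ 0.62486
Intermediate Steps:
Function('N')(a) = Mul(Pow(Add(212, a), -1), Add(111, a)) (Function('N')(a) = Mul(Add(111, a), Pow(Add(212, a), -1)) = Mul(Pow(Add(212, a), -1), Add(111, a)))
l = Rational(646631, 404055) (l = Mul(Add(-43103, Mul(Pow(Add(212, -197), -1), Add(111, -197))), Pow(Add(Pow(-29, 2), -27778), -1)) = Mul(Add(-43103, Mul(Pow(15, -1), -86)), Pow(Add(841, -27778), -1)) = Mul(Add(-43103, Mul(Rational(1, 15), -86)), Pow(-26937, -1)) = Mul(Add(-43103, Rational(-86, 15)), Rational(-1, 26937)) = Mul(Rational(-646631, 15), Rational(-1, 26937)) = Rational(646631, 404055) ≈ 1.6004)
Pow(l, -1) = Pow(Rational(646631, 404055), -1) = Rational(404055, 646631)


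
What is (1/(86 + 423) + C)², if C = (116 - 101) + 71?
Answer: 1916250625/259081 ≈ 7396.3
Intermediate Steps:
C = 86 (C = 15 + 71 = 86)
(1/(86 + 423) + C)² = (1/(86 + 423) + 86)² = (1/509 + 86)² = (43775/509)² = 1916250625/259081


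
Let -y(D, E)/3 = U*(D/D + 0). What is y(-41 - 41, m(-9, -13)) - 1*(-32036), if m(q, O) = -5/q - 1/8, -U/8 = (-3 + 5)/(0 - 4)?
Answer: 32024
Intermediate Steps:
U = 4 (U = -8*(-3 + 5)/(0 - 4) = -16/(-4) = -16*(-1)/4 = -8*(-½) = 4)
m(q, O) = -⅛ - 5/q (m(q, O) = -5/q - 1*⅛ = -5/q - ⅛ = -⅛ - 5/q)
y(D, E) = -12 (y(D, E) = -12*(D/D + 0) = -12*(1 + 0) = -12)
y(-41 - 41, m(-9, -13)) - 1*(-32036) = -12 - 1*(-32036) = -12 + 32036 = 32024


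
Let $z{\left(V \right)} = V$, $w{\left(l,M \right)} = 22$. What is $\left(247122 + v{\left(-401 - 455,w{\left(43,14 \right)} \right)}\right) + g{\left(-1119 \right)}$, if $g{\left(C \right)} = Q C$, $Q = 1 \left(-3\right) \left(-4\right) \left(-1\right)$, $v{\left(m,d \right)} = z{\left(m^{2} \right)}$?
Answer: $993286$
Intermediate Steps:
$v{\left(m,d \right)} = m^{2}$
$Q = -12$ ($Q = 1 \cdot 12 \left(-1\right) = 1 \left(-12\right) = -12$)
$g{\left(C \right)} = - 12 C$
$\left(247122 + v{\left(-401 - 455,w{\left(43,14 \right)} \right)}\right) + g{\left(-1119 \right)} = \left(247122 + \left(-401 - 455\right)^{2}\right) - -13428 = \left(247122 + \left(-856\right)^{2}\right) + 13428 = \left(247122 + 732736\right) + 13428 = 979858 + 13428 = 993286$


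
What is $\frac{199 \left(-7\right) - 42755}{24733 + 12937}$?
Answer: $- \frac{22074}{18835} \approx -1.172$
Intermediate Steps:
$\frac{199 \left(-7\right) - 42755}{24733 + 12937} = \frac{-1393 - 42755}{37670} = \left(-44148\right) \frac{1}{37670} = - \frac{22074}{18835}$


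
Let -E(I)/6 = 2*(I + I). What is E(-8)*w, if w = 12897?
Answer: 2476224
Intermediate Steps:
E(I) = -24*I (E(I) = -12*(I + I) = -12*2*I = -24*I)
E(-8)*w = -24*(-8)*12897 = 192*12897 = 2476224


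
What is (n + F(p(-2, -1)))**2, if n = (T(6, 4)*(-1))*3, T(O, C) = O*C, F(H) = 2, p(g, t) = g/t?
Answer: 4900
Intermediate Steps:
T(O, C) = C*O
n = -72 (n = ((4*6)*(-1))*3 = (24*(-1))*3 = -24*3 = -72)
(n + F(p(-2, -1)))**2 = (-72 + 2)**2 = (-70)**2 = 4900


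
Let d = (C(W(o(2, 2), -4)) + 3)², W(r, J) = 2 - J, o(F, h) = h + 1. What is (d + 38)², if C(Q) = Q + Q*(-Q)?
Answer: 588289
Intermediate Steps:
o(F, h) = 1 + h
C(Q) = Q - Q²
d = 729 (d = ((2 - 1*(-4))*(1 - (2 - 1*(-4))) + 3)² = ((2 + 4)*(1 - (2 + 4)) + 3)² = (6*(1 - 1*6) + 3)² = (6*(1 - 6) + 3)² = (6*(-5) + 3)² = (-30 + 3)² = (-27)² = 729)
(d + 38)² = (729 + 38)² = 767² = 588289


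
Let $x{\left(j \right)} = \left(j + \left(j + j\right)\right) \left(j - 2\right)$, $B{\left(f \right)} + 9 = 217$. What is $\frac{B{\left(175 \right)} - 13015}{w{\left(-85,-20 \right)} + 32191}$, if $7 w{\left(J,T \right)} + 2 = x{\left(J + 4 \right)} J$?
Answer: $\frac{89649}{1489030} \approx 0.060206$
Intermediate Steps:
$B{\left(f \right)} = 208$ ($B{\left(f \right)} = -9 + 217 = 208$)
$x{\left(j \right)} = 3 j \left(-2 + j\right)$ ($x{\left(j \right)} = \left(j + 2 j\right) \left(-2 + j\right) = 3 j \left(-2 + j\right)$)
$w{\left(J,T \right)} = - \frac{2}{7} + \frac{3 J \left(2 + J\right) \left(4 + J\right)}{7}$ ($w{\left(J,T \right)} = - \frac{2}{7} + \frac{3 \left(J + 4\right) \left(-2 + \left(J + 4\right)\right) J}{7} = - \frac{2}{7} + \frac{3 \left(4 + J\right) \left(-2 + \left(4 + J\right)\right) J}{7} = - \frac{2}{7} + \frac{3 \left(4 + J\right) \left(2 + J\right) J}{7} = - \frac{2}{7} + \frac{3 \left(2 + J\right) \left(4 + J\right) J}{7} = - \frac{2}{7} + \frac{3 J \left(2 + J\right) \left(4 + J\right)}{7}$)
$\frac{B{\left(175 \right)} - 13015}{w{\left(-85,-20 \right)} + 32191} = \frac{208 - 13015}{\left(- \frac{2}{7} + \frac{3}{7} \left(-85\right) \left(2 - 85\right) \left(4 - 85\right)\right) + 32191} = - \frac{12807}{\left(- \frac{2}{7} + \frac{3}{7} \left(-85\right) \left(-83\right) \left(-81\right)\right) + 32191} = - \frac{12807}{\left(- \frac{2}{7} - \frac{1714365}{7}\right) + 32191} = - \frac{12807}{- \frac{1714367}{7} + 32191} = - \frac{12807}{- \frac{1489030}{7}} = \left(-12807\right) \left(- \frac{7}{1489030}\right) = \frac{89649}{1489030}$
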